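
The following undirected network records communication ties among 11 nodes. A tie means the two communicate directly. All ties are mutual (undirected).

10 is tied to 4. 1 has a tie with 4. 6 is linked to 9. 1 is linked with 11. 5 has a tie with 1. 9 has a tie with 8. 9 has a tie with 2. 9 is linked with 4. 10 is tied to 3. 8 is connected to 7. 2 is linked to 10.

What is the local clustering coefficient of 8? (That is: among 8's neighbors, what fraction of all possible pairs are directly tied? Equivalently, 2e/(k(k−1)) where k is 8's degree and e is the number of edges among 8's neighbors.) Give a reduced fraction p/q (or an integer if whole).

8's neighbors: 7 and 9 (k = 2).
Possible neighbor pairs: C(2,2) = 1. Edges among them: none → e = 0.
Clustering(8) = 0/1.

0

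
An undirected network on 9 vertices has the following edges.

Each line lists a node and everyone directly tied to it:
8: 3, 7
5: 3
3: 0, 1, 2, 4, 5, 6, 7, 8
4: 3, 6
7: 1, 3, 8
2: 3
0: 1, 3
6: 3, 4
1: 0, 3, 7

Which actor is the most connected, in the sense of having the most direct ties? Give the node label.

3

Degrees — 0:2, 1:3, 2:1, 3:8, 4:2, 5:1, 6:2, 7:3, 8:2.
The maximum is 8, attained only by 3.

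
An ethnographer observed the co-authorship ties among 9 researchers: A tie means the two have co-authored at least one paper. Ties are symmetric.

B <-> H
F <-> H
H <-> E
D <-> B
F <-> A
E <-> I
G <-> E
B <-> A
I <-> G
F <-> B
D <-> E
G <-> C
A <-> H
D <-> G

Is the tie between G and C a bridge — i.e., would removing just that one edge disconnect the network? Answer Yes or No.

Yes

Without the G–C edge there is no alternate route between G and C, so the network disconnects. It is a bridge.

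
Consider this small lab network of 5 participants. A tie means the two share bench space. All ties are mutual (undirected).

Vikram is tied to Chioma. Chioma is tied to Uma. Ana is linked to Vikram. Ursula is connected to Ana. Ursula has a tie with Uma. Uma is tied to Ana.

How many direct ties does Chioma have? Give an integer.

2

Chioma is directly tied to Uma and Vikram. That is 2 neighbors, so the degree of Chioma is 2.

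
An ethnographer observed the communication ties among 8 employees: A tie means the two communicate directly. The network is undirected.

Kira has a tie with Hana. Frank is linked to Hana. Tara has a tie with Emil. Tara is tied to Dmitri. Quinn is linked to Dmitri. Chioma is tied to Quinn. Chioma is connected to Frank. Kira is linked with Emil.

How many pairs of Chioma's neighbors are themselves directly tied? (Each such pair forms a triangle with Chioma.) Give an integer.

Chioma's neighbors are Frank and Quinn, but none of them are tied to each other, so no triangle contains Chioma.

0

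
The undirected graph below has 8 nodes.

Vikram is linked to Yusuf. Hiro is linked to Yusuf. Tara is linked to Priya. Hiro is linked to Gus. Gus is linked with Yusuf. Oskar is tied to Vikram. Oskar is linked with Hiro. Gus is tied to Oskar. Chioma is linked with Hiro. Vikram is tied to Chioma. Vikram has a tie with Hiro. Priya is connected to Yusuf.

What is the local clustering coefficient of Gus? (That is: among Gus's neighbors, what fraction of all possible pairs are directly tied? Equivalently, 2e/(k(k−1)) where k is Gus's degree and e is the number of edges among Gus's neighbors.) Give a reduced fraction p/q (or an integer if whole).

2/3

Gus's neighbors: Hiro, Oskar, and Yusuf (k = 3).
Possible neighbor pairs: C(3,2) = 3. Edges among them: Hiro–Oskar, Hiro–Yusuf → e = 2.
Clustering(Gus) = 2/3.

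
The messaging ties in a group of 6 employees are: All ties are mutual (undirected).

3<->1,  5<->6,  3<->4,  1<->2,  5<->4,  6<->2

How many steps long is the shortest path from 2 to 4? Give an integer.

One shortest route is 2 – 6 – 5 – 4, which uses 3 edges, and at distance 2 from 2 we only reach {3, 5}, which does not include 4. So d(2,4) = 3.

3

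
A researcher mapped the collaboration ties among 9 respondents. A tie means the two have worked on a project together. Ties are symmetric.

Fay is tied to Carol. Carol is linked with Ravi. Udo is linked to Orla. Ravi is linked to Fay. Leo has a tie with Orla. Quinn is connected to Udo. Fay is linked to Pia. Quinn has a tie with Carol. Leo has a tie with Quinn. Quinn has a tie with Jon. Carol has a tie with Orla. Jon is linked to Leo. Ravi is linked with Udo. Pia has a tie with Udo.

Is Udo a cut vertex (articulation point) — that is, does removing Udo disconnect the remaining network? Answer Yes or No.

No

Even without Udo, every remaining node can still reach every other (the residual graph is connected), so Udo is not a cut vertex.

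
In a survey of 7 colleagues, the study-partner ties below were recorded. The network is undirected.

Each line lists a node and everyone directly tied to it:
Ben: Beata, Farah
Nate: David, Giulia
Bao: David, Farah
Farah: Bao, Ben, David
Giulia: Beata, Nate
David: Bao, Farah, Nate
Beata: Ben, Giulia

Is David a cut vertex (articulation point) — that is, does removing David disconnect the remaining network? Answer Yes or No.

No

Even without David, every remaining node can still reach every other (the residual graph is connected), so David is not a cut vertex.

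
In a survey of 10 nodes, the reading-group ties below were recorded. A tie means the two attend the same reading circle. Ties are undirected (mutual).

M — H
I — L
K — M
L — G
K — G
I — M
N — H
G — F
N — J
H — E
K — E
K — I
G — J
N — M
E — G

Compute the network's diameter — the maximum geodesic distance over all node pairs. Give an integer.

Eccentricity of each node (its greatest distance to any other): E:2, F:3, G:2, H:3, I:3, J:3, K:2, L:3, M:3, N:3.
The maximum eccentricity is 3, realized for instance by the pair H–F via H – E – G – F. So the diameter is 3.

3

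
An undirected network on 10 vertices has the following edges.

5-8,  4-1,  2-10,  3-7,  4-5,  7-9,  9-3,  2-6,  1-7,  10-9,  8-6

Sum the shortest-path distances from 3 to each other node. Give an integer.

25

Distances from 3: 1:2, 2:3, 4:3, 5:4, 6:4, 7:1, 8:5, 9:1, 10:2.
Sum = 2 + 3 + 3 + 4 + 4 + 1 + 5 + 1 + 2 = 25.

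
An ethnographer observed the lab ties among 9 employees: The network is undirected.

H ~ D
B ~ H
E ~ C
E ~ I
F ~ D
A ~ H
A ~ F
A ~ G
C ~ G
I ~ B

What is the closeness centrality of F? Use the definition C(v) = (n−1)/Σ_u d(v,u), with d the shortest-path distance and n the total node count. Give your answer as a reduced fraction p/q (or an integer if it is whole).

2/5

Distances from F: A:1, B:3, C:3, D:1, E:4, G:2, H:2, I:4. Sum = 20.
n = 9, so closeness = 8/20 = 2/5.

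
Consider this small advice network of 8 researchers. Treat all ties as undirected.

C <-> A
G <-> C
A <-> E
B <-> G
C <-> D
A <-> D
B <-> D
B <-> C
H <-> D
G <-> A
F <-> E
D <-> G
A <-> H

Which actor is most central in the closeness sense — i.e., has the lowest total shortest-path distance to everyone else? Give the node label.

Farness (sum of distances to all others) for each node — A:9, B:14, C:11, D:10, E:13, F:19, G:11, H:13.
The smallest farness is 9, for A, so A has the highest closeness.

A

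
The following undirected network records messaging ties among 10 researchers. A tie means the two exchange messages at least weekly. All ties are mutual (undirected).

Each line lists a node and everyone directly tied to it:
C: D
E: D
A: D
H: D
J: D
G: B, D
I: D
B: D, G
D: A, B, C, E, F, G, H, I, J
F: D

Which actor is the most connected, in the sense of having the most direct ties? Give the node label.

D

Degrees — A:1, B:2, C:1, D:9, E:1, F:1, G:2, H:1, I:1, J:1.
The maximum is 9, attained only by D.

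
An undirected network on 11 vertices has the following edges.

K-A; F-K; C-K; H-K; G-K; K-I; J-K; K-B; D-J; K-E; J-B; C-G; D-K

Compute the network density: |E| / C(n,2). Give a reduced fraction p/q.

There are 13 edges and 11 nodes, so the maximum possible is C(11,2) = 55.
Density = 13/55.

13/55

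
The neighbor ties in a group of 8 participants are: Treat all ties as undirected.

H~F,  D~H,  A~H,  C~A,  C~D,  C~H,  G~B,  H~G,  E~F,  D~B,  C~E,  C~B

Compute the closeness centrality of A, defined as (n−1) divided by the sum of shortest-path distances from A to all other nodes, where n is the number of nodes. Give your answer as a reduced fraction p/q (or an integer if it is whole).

Distances from A: B:2, C:1, D:2, E:2, F:2, G:2, H:1. Sum = 12.
n = 8, so closeness = 7/12.

7/12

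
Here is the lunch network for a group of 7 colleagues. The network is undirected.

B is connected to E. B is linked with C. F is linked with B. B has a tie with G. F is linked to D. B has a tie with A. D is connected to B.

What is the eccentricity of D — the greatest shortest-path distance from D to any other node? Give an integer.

Distances from D: A:2, B:1, C:2, E:2, F:1, G:2.
The largest is 2 (to E, C, A, and G), so the eccentricity of D is 2.

2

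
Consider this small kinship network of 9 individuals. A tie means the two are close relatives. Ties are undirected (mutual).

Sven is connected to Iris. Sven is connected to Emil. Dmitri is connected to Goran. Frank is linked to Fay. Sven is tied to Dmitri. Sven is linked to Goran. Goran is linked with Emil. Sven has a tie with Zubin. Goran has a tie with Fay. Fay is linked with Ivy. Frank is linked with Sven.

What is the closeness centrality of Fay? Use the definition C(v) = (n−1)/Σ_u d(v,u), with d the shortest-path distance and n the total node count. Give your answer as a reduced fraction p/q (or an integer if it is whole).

8/15

Distances from Fay: Dmitri:2, Emil:2, Frank:1, Goran:1, Iris:3, Ivy:1, Sven:2, Zubin:3. Sum = 15.
n = 9, so closeness = 8/15.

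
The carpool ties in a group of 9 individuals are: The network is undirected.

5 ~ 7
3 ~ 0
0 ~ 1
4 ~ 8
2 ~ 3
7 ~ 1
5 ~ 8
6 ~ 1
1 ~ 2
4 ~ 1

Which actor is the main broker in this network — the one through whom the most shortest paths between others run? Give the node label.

1

Unnormalized betweenness of each node: 0:3, 1:41/2, 2:3, 3:1/2, 4:5, 5:1, 6:0, 7:5, 8:1.
1 has the largest value, 41/2, making it the main broker — the node through which the most shortest paths run.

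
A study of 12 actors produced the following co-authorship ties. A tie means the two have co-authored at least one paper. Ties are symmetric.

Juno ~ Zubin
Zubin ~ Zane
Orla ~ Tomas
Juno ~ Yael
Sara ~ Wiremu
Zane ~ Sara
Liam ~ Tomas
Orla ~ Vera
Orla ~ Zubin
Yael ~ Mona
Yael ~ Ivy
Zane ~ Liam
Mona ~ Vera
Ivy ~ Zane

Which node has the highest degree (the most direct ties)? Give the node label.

Zane

Degrees — Ivy:2, Juno:2, Liam:2, Mona:2, Orla:3, Sara:2, Tomas:2, Vera:2, Wiremu:1, Yael:3, Zane:4, Zubin:3.
The maximum is 4, attained only by Zane.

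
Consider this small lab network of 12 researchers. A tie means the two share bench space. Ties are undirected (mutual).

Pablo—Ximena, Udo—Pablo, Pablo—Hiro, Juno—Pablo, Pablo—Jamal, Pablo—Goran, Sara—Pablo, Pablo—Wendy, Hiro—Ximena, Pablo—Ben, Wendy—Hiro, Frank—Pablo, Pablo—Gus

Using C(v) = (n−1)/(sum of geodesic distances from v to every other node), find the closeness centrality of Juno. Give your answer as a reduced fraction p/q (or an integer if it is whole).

11/21

Distances from Juno: Ben:2, Frank:2, Goran:2, Gus:2, Hiro:2, Jamal:2, Pablo:1, Sara:2, Udo:2, Wendy:2, Ximena:2. Sum = 21.
n = 12, so closeness = 11/21.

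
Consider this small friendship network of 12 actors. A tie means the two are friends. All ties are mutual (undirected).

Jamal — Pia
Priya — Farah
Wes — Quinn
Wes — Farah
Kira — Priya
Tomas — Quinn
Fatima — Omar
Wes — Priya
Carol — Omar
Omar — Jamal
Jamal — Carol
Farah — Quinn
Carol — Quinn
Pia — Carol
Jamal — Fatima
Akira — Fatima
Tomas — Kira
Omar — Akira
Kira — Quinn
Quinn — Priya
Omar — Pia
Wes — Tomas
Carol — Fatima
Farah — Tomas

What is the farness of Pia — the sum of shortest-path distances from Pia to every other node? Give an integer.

24

Distances from Pia: Akira:2, Carol:1, Farah:3, Fatima:2, Jamal:1, Kira:3, Omar:1, Priya:3, Quinn:2, Tomas:3, Wes:3.
Sum = 2 + 1 + 3 + 2 + 1 + 3 + 1 + 3 + 2 + 3 + 3 = 24.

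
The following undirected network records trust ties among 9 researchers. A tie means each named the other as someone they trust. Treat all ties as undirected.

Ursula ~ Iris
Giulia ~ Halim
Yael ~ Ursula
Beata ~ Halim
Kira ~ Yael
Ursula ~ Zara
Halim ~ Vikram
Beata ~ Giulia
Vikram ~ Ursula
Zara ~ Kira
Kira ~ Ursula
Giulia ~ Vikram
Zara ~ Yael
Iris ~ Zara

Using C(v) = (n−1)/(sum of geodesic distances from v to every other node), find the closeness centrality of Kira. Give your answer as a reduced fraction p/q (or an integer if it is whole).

Distances from Kira: Beata:4, Giulia:3, Halim:3, Iris:2, Ursula:1, Vikram:2, Yael:1, Zara:1. Sum = 17.
n = 9, so closeness = 8/17.

8/17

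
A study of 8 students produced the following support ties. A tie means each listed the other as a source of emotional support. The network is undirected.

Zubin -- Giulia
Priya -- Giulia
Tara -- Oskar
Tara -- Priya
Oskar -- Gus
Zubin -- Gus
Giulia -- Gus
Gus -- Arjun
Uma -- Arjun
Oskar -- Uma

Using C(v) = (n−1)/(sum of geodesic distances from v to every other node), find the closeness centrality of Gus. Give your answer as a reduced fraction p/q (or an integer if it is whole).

Distances from Gus: Arjun:1, Giulia:1, Oskar:1, Priya:2, Tara:2, Uma:2, Zubin:1. Sum = 10.
n = 8, so closeness = 7/10.

7/10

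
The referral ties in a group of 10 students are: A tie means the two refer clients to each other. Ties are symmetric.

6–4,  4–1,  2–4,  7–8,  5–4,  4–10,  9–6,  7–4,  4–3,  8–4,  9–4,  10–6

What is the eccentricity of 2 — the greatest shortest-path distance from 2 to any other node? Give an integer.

Distances from 2: 1:2, 3:2, 4:1, 5:2, 6:2, 7:2, 8:2, 9:2, 10:2.
The largest is 2 (to 7, 3, 1, 9, 10, 8, 5, and 6), so the eccentricity of 2 is 2.

2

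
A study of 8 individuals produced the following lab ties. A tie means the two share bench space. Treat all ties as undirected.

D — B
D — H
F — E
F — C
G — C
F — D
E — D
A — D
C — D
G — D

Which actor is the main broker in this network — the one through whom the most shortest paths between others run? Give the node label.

D

Unnormalized betweenness of each node: A:0, B:0, C:1/2, D:17, E:0, F:1/2, G:0, H:0.
D has the largest value, 17, making it the main broker — the node through which the most shortest paths run.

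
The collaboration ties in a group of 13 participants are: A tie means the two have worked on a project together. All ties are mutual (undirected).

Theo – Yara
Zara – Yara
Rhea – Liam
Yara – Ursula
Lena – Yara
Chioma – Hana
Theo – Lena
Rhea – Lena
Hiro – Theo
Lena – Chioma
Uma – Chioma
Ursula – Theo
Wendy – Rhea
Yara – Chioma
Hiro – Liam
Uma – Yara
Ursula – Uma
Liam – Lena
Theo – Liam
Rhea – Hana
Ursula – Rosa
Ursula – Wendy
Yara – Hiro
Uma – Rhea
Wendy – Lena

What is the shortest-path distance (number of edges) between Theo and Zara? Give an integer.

One shortest route is Theo – Yara – Zara, which uses 2 edges, and Theo and Zara are not directly tied, so nothing shorter exists. So d(Theo,Zara) = 2.

2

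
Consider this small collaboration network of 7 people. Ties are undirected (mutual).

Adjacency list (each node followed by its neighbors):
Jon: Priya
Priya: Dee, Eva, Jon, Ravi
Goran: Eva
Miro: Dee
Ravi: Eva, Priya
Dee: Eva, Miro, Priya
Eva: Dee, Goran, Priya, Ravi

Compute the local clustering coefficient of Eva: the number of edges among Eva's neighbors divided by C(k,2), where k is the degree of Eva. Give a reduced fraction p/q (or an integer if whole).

Eva's neighbors: Dee, Goran, Priya, and Ravi (k = 4).
Possible neighbor pairs: C(4,2) = 6. Edges among them: Dee–Priya, Priya–Ravi → e = 2.
Clustering(Eva) = 2/6 = 1/3.

1/3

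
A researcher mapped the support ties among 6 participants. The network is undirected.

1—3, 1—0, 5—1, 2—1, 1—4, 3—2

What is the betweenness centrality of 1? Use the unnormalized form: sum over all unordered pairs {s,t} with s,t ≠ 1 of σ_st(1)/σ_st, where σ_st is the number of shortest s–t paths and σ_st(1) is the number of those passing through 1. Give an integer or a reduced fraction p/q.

Pairs whose geodesics pass through 1 — 4–2: 1; 4–3: 1; 4–5: 1; 4–0: 1; 2–5: 1; 2–0: 1; 3–5: 1; 3–0: 1; 5–0: 1.
All other pairs contribute 0.
Summing the contributions gives betweenness(1) = 9.

9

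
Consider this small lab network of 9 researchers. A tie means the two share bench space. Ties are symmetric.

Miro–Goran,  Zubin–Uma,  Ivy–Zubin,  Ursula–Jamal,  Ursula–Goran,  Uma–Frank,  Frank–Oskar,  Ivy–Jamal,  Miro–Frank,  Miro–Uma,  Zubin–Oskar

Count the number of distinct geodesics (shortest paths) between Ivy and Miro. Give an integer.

The shortest distance is 3, and the only length-3 path is Ivy–Zubin–Uma–Miro. So there is exactly 1 shortest path.

1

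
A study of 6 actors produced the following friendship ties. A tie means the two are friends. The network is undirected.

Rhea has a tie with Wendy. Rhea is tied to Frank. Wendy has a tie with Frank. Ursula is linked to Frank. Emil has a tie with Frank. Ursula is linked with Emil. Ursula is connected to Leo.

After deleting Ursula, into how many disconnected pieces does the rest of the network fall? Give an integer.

2

Without Ursula, the remaining ties split the others into: {Leo}; {Emil, Frank, Rhea, Wendy}.
That's 2 separate components.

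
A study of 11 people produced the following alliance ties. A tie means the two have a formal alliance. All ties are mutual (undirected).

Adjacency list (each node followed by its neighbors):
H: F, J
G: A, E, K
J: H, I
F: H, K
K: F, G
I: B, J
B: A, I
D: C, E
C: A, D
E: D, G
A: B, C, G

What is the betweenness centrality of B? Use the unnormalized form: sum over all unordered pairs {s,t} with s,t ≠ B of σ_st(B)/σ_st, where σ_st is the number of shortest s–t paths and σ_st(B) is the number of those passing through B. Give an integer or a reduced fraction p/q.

Pairs whose geodesics pass through B — C–H: 1/2; C–J: 1; C–I: 1; D–J: 1; D–I: 1; E–J: 1/2; E–I: 1; G–J: 1/2; G–I: 1; K–I: 1/2; H–A: 1/2; J–A: 1; I–A: 1.
All other pairs contribute 0.
Summing the contributions gives betweenness(B) = 21/2.

21/2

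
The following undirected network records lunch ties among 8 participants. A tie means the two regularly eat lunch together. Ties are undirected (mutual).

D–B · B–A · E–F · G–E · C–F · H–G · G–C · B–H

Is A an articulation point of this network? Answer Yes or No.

No

Even without A, every remaining node can still reach every other (the residual graph is connected), so A is not a cut vertex.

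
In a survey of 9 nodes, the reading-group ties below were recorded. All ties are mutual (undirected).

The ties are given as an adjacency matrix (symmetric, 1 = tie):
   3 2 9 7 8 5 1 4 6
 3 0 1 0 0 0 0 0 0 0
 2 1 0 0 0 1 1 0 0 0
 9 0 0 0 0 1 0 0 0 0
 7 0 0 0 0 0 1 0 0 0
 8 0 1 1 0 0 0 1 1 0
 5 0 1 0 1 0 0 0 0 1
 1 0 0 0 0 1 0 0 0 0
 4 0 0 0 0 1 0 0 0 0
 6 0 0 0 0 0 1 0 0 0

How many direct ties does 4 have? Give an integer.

1

4 is directly tied to 8. That is 1 neighbor, so the degree of 4 is 1.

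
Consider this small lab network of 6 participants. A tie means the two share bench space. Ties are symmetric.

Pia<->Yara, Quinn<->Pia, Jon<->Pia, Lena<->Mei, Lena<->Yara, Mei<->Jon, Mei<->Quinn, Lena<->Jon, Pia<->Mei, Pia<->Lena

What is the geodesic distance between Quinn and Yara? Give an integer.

2

One shortest route is Quinn – Pia – Yara, which uses 2 edges, and Quinn and Yara are not directly tied, so nothing shorter exists. So d(Quinn,Yara) = 2.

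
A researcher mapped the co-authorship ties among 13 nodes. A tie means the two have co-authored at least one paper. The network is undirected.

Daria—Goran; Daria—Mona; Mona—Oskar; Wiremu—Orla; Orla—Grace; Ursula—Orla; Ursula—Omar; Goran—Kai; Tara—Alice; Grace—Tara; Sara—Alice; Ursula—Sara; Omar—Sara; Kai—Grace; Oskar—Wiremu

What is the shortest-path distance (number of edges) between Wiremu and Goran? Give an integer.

One shortest route is Wiremu – Oskar – Mona – Daria – Goran, which uses 4 edges, and at distance 3 from Wiremu we only reach {Daria, Kai, Omar, Sara, Tara}, which does not include Goran. So d(Wiremu,Goran) = 4.

4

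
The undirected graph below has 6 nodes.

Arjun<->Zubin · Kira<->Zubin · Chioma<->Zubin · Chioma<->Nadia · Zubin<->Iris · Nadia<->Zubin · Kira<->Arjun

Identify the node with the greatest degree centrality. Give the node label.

Zubin

Degrees — Arjun:2, Chioma:2, Iris:1, Kira:2, Nadia:2, Zubin:5.
The maximum is 5, attained only by Zubin.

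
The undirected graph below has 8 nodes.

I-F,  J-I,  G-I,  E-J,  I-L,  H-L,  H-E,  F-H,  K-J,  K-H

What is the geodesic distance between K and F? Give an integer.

One shortest route is K – H – F, which uses 2 edges, and K and F are not directly tied, so nothing shorter exists. So d(K,F) = 2.

2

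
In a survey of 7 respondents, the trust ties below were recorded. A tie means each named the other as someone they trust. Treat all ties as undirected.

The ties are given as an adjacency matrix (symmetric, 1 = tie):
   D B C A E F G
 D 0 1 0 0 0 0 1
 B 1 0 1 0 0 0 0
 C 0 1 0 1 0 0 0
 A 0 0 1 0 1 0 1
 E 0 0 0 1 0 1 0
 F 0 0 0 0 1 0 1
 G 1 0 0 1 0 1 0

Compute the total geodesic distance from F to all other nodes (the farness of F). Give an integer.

12

Distances from F: A:2, B:3, C:3, D:2, E:1, G:1.
Sum = 2 + 3 + 3 + 2 + 1 + 1 = 12.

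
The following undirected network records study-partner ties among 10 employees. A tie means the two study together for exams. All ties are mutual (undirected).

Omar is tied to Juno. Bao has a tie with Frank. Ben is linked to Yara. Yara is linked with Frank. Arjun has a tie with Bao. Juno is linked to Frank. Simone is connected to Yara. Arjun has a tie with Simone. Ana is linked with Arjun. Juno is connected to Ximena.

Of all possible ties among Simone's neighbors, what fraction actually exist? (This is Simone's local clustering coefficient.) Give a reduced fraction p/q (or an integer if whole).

Simone's neighbors: Arjun and Yara (k = 2).
Possible neighbor pairs: C(2,2) = 1. Edges among them: none → e = 0.
Clustering(Simone) = 0/1.

0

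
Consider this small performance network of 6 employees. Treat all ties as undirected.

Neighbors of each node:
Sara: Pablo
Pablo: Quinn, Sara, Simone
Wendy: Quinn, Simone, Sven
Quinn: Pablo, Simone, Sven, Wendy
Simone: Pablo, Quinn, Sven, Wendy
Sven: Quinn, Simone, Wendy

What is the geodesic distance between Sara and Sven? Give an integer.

3

One shortest route is Sara – Pablo – Simone – Sven, which uses 3 edges, and at distance 2 from Sara we only reach {Quinn, Simone}, which does not include Sven. So d(Sara,Sven) = 3.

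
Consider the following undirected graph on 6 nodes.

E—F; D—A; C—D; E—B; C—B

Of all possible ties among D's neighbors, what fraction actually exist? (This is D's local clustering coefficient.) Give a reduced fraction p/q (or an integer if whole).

0

D's neighbors: A and C (k = 2).
Possible neighbor pairs: C(2,2) = 1. Edges among them: none → e = 0.
Clustering(D) = 0/1.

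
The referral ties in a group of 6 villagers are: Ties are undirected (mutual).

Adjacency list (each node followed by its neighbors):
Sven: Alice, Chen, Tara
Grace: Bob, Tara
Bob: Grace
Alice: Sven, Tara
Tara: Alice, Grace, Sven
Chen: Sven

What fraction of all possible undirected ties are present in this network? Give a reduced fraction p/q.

2/5

There are 6 edges and 6 nodes, so the maximum possible is C(6,2) = 15.
Density = 6/15 = 2/5.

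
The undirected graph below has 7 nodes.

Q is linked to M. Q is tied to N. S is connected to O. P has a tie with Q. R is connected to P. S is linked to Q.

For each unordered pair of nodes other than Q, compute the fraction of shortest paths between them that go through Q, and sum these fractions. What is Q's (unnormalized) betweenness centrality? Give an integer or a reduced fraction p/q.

13

Pairs whose geodesics pass through Q — O–N: 1; O–M: 1; O–R: 1; O–P: 1; N–M: 1; N–R: 1; N–S: 1; N–P: 1; M–R: 1; M–S: 1; M–P: 1; R–S: 1; S–P: 1.
All other pairs contribute 0.
Summing the contributions gives betweenness(Q) = 13.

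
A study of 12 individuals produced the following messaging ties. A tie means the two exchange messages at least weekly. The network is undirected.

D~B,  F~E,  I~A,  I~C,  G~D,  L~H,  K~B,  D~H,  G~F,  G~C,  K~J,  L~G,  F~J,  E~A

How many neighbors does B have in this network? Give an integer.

B is directly tied to D and K. That is 2 neighbors, so the degree of B is 2.

2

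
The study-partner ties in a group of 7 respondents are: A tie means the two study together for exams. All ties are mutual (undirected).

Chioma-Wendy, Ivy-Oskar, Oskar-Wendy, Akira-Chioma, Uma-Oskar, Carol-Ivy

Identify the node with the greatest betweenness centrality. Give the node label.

Oskar

Unnormalized betweenness of each node: Akira:0, Carol:0, Chioma:5, Ivy:5, Oskar:11, Uma:0, Wendy:8.
Oskar has the largest value, 11, making it the main broker — the node through which the most shortest paths run.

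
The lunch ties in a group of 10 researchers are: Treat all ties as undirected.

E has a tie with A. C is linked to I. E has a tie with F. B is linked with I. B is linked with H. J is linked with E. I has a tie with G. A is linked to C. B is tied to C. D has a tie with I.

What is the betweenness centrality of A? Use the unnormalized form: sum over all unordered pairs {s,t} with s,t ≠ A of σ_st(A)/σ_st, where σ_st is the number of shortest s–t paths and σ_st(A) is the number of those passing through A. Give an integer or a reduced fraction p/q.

18

Pairs whose geodesics pass through A — D–J: 1; D–E: 1; D–F: 1; J–B: 1; J–I: 1; J–H: 1; J–C: 1; J–G: 1; B–E: 1; B–F: 1; E–I: 1; E–H: 1; E–C: 1; E–G: 1 … (+4 more pairs).
All other pairs contribute 0.
Summing the contributions gives betweenness(A) = 18.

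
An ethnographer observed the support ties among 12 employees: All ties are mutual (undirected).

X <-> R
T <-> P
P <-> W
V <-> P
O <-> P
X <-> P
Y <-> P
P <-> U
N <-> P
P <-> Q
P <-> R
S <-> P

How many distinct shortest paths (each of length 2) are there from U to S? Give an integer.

1

The shortest distance is 2, and the only length-2 path is U–P–S. So there is exactly 1 shortest path.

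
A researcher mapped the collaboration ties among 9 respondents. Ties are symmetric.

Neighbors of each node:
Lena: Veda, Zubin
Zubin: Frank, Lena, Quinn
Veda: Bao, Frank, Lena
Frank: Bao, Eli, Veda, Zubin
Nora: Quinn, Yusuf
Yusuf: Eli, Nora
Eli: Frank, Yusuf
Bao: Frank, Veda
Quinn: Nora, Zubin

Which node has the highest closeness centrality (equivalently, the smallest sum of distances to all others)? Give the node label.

Frank

Farness (sum of distances to all others) for each node — Bao:18, Eli:16, Frank:13, Lena:18, Nora:20, Quinn:17, Veda:17, Yusuf:19, Zubin:14.
The smallest farness is 13, for Frank, so Frank has the highest closeness.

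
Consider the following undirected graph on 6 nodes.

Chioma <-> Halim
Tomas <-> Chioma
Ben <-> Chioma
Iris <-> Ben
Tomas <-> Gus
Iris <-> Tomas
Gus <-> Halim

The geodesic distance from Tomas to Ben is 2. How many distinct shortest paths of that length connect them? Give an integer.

2

The shortest distance is 2. The length-2 paths are: Tomas–Iris–Ben; Tomas–Chioma–Ben.
That gives 2 distinct shortest paths.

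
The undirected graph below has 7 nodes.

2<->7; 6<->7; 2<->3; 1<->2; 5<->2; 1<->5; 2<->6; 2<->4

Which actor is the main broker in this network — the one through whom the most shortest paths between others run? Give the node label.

Unnormalized betweenness of each node: 1:0, 2:13, 3:0, 4:0, 5:0, 6:0, 7:0.
2 has the largest value, 13, making it the main broker — the node through which the most shortest paths run.

2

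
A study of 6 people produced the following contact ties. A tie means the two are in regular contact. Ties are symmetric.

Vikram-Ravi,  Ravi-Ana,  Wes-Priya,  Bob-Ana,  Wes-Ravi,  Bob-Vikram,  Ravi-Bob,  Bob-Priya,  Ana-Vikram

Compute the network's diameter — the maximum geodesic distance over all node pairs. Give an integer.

2

Eccentricity of each node (its greatest distance to any other): Ana:2, Bob:2, Priya:2, Ravi:2, Vikram:2, Wes:2.
The maximum eccentricity is 2, realized for instance by the pair Ana–Wes via Ana – Ravi – Wes. So the diameter is 2.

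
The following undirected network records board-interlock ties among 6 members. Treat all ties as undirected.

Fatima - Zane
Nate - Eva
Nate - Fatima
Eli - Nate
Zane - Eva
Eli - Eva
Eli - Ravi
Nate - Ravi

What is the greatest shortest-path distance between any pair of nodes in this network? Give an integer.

3

Eccentricity of each node (its greatest distance to any other): Eli:2, Eva:2, Fatima:2, Nate:2, Ravi:3, Zane:3.
The maximum eccentricity is 3, realized for instance by the pair Zane–Ravi via Zane – Fatima – Nate – Ravi. So the diameter is 3.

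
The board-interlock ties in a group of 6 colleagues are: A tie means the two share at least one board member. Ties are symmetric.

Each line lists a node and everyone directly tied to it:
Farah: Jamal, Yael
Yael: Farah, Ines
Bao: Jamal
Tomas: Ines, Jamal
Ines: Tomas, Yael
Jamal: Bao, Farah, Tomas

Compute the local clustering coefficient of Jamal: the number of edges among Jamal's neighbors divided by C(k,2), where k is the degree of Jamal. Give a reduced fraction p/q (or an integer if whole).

0

Jamal's neighbors: Bao, Farah, and Tomas (k = 3).
Possible neighbor pairs: C(3,2) = 3. Edges among them: none → e = 0.
Clustering(Jamal) = 0/3 = 0.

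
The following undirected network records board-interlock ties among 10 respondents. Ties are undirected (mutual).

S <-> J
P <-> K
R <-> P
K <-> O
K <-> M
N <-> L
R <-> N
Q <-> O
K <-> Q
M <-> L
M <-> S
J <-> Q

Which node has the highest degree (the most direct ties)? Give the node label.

Degrees — J:2, K:4, L:2, M:3, N:2, O:2, P:2, Q:3, R:2, S:2.
The maximum is 4, attained only by K.

K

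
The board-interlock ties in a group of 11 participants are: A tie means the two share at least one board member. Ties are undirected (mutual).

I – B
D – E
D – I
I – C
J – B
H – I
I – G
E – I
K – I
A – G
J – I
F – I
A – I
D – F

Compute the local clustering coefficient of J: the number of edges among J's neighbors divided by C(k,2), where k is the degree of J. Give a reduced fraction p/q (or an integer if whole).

1

J's neighbors: B and I (k = 2).
Possible neighbor pairs: C(2,2) = 1. Edges among them: B–I → e = 1.
Clustering(J) = 1/1.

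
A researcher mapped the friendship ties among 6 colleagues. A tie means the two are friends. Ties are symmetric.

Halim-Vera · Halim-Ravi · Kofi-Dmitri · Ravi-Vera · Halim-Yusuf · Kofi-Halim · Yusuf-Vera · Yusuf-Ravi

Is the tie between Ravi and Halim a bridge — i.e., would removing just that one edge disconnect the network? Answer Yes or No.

Even without that edge, Ravi still reaches Halim via Ravi – Yusuf – Halim, so the network stays connected. Not a bridge.

No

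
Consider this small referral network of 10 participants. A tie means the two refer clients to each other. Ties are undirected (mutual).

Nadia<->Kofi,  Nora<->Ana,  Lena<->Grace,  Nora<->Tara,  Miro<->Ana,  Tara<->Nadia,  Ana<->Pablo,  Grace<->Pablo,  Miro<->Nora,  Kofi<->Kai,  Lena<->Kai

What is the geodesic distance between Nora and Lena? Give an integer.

4

One shortest route is Nora – Ana – Pablo – Grace – Lena, which uses 4 edges, and at distance 3 from Nora we only reach {Grace, Kofi}, which does not include Lena. So d(Nora,Lena) = 4.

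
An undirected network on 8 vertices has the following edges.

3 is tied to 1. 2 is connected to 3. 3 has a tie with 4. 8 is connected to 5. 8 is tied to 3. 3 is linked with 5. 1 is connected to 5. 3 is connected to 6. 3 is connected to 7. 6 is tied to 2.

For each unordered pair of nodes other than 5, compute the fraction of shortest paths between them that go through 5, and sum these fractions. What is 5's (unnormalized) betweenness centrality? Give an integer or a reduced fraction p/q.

1/2

Pairs whose geodesics pass through 5 — 8–1: 1/2.
All other pairs contribute 0.
Summing the contributions gives betweenness(5) = 1/2.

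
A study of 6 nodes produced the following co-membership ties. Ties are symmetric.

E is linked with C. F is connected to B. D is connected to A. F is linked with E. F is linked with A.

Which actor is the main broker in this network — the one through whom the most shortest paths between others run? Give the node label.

Unnormalized betweenness of each node: A:4, B:0, C:0, D:0, E:4, F:8.
F has the largest value, 8, making it the main broker — the node through which the most shortest paths run.

F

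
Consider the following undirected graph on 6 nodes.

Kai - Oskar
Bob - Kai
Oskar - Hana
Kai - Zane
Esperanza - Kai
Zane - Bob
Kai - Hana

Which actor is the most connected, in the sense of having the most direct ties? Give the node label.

Degrees — Bob:2, Esperanza:1, Hana:2, Kai:5, Oskar:2, Zane:2.
The maximum is 5, attained only by Kai.

Kai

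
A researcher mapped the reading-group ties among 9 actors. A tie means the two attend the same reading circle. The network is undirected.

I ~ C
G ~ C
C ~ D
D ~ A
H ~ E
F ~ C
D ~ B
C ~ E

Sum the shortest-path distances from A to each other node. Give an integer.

21

Distances from A: B:2, C:2, D:1, E:3, F:3, G:3, H:4, I:3.
Sum = 2 + 2 + 1 + 3 + 3 + 3 + 4 + 3 = 21.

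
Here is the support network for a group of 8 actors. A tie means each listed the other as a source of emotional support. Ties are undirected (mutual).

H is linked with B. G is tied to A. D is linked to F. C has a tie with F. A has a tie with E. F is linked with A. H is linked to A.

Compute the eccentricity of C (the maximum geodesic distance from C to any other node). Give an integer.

4

Distances from C: A:2, B:4, D:2, E:3, F:1, G:3, H:3.
The largest is 4 (to B), so the eccentricity of C is 4.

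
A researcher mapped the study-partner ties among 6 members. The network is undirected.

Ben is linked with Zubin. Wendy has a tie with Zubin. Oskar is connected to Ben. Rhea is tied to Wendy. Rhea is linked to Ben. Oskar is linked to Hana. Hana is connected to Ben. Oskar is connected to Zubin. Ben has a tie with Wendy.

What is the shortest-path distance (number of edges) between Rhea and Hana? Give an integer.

One shortest route is Rhea – Ben – Hana, which uses 2 edges, and Rhea and Hana are not directly tied, so nothing shorter exists. So d(Rhea,Hana) = 2.

2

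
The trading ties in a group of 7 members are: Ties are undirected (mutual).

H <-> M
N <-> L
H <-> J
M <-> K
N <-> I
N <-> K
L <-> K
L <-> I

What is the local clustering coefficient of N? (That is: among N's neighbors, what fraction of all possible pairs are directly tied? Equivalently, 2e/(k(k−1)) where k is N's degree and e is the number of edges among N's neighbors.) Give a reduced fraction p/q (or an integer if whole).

2/3

N's neighbors: I, K, and L (k = 3).
Possible neighbor pairs: C(3,2) = 3. Edges among them: I–L, K–L → e = 2.
Clustering(N) = 2/3.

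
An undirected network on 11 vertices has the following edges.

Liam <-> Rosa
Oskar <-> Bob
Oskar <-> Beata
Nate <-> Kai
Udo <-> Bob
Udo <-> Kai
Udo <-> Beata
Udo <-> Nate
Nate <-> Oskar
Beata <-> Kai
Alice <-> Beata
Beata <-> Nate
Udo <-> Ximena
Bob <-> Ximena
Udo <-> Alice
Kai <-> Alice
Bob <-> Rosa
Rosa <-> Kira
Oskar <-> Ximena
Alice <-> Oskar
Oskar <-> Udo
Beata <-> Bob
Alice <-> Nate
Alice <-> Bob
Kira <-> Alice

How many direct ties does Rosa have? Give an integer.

3

Rosa is directly tied to Bob, Kira, and Liam. That is 3 neighbors, so the degree of Rosa is 3.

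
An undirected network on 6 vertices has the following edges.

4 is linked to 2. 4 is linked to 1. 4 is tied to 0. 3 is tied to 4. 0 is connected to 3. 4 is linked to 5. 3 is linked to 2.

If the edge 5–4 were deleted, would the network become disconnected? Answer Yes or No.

Without the 5–4 edge there is no alternate route between 5 and 4, so the network disconnects. It is a bridge.

Yes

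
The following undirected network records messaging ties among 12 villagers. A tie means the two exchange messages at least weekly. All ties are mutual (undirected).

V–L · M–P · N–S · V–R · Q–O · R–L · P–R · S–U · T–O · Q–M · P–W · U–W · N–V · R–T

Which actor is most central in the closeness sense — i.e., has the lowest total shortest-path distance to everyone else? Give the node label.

R

Farness (sum of distances to all others) for each node — L:28, M:28, N:30, O:33, P:22, Q:34, R:21, S:33, T:27, U:32, V:25, W:27.
The smallest farness is 21, for R, so R has the highest closeness.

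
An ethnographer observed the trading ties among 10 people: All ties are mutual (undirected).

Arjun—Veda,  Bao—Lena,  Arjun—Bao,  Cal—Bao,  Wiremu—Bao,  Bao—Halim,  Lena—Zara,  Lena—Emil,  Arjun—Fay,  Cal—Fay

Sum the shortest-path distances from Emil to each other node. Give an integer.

25

Distances from Emil: Arjun:3, Bao:2, Cal:3, Fay:4, Halim:3, Lena:1, Veda:4, Wiremu:3, Zara:2.
Sum = 3 + 2 + 3 + 4 + 3 + 1 + 4 + 3 + 2 = 25.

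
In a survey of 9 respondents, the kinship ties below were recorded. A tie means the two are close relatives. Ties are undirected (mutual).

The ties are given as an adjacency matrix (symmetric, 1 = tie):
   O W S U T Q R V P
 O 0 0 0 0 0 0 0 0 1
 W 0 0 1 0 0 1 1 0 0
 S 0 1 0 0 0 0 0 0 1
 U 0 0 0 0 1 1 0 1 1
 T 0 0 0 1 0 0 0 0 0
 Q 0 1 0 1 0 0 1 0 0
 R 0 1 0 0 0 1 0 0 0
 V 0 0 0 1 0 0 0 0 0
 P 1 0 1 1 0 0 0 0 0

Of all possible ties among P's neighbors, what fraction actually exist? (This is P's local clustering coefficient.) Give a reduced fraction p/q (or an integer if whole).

0

P's neighbors: O, S, and U (k = 3).
Possible neighbor pairs: C(3,2) = 3. Edges among them: none → e = 0.
Clustering(P) = 0/3 = 0.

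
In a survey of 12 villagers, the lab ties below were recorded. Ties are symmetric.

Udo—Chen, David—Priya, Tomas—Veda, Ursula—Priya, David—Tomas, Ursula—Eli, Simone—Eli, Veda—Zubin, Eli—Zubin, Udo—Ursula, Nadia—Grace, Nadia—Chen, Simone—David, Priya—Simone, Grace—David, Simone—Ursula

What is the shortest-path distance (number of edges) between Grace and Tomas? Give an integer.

2

One shortest route is Grace – David – Tomas, which uses 2 edges, and Grace and Tomas are not directly tied, so nothing shorter exists. So d(Grace,Tomas) = 2.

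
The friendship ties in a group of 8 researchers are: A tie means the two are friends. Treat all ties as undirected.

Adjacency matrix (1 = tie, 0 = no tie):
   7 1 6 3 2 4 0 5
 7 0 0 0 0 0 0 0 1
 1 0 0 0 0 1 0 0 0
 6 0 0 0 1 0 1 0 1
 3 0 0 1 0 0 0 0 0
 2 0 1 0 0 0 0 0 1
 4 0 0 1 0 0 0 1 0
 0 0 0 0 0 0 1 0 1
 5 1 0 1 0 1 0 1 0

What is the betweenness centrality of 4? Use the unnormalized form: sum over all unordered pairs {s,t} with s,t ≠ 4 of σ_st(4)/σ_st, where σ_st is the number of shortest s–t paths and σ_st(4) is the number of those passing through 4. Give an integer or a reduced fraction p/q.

Pairs whose geodesics pass through 4 — 6–0: 1/2; 3–0: 1/2.
All other pairs contribute 0.
Summing the contributions gives betweenness(4) = 1.

1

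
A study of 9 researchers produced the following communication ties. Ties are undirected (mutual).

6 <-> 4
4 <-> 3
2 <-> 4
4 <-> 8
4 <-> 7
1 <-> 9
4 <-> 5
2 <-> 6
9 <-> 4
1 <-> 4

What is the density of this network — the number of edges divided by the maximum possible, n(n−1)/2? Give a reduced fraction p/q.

There are 10 edges and 9 nodes, so the maximum possible is C(9,2) = 36.
Density = 10/36 = 5/18.

5/18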